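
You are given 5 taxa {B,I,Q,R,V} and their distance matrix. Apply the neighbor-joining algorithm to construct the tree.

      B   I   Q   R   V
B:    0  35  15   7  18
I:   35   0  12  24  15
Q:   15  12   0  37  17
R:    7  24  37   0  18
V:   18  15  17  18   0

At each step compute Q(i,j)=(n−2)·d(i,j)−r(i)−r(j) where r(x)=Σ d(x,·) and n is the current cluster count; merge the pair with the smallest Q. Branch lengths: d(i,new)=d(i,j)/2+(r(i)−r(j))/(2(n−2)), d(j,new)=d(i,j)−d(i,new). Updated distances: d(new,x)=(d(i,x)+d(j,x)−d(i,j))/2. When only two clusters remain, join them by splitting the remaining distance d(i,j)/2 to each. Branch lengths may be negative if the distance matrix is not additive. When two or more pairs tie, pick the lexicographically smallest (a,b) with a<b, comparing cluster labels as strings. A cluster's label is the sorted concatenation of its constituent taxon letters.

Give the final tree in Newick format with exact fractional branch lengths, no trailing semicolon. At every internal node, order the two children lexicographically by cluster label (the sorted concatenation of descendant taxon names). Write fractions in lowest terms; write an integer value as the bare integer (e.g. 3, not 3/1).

step 1: merge (B,R) at d=7, Q=-140; branch lengths B→5/3, R→16/3; new cluster BR
  updated: d(BR,I)=26, d(BR,Q)=45/2, d(BR,V)=29/2
step 2: merge (BR,V) at d=29/2, Q=-161/2; branch lengths BR→91/8, V→25/8; new cluster BRV
  updated: d(BRV,I)=53/4, d(BRV,Q)=25/2
step 3: merge (BRV,I) at d=53/4, Q=-151/4; branch lengths BRV→55/8, I→51/8; new cluster BIRV
  updated: d(BIRV,Q)=45/8
step 4: merge (BIRV,Q) at d=45/8; branch lengths BIRV→45/16, Q→45/16; new cluster BIQRV
final tree: ((((B:5/3,R:16/3):91/8,V:25/8):55/8,I:51/8):45/16,Q:45/16)
total length: 323/8

((((B:5/3,R:16/3):91/8,V:25/8):55/8,I:51/8):45/16,Q:45/16)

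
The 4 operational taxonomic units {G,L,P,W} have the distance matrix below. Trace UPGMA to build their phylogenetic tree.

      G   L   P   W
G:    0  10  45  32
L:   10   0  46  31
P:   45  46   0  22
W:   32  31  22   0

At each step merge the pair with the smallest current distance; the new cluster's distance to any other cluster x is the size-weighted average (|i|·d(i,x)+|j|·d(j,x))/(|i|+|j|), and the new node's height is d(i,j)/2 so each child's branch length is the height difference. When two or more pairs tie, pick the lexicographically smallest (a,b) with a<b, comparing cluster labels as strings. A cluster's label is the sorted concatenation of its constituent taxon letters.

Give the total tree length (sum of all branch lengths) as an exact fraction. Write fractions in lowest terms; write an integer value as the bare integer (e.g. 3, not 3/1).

1. join G+L (d=10) ⇒ GL; edges |G|=5, |L|=5
  updated: d(GL,P)=91/2, d(GL,W)=63/2
2. join P+W (d=22) ⇒ PW; edges |P|=11, |W|=11
  updated: d(GL,PW)=77/2
3. join GL+PW (d=77/2) ⇒ GLPW; edges |GL|=57/4, |PW|=33/4
final tree: ((G:5,L:5):57/4,(P:11,W:11):33/4)
total length: 109/2

109/2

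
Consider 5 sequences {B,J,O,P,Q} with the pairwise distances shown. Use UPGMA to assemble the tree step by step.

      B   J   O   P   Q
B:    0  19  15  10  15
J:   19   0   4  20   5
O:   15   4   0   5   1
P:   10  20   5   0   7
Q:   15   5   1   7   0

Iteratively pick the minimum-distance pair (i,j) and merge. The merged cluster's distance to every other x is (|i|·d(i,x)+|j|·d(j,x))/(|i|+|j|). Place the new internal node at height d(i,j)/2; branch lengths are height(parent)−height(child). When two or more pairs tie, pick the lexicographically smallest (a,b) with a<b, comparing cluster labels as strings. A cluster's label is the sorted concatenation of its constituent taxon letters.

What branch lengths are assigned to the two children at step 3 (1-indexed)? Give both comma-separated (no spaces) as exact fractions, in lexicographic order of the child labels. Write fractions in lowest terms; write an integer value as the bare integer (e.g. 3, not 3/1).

5,5

1. join O+Q (d=1) ⇒ OQ; edges |O|=1/2, |Q|=1/2
  updated: d(B,OQ)=15, d(J,OQ)=9/2, d(OQ,P)=6
2. join J+OQ (d=9/2) ⇒ JOQ; edges |J|=9/4, |OQ|=7/4
  updated: d(B,JOQ)=49/3, d(JOQ,P)=32/3
3. join B+P (d=10) ⇒ BP; edges |B|=5, |P|=5
  updated: d(BP,JOQ)=27/2
4. join BP+JOQ (d=27/2) ⇒ BJOPQ; edges |BP|=7/4, |JOQ|=9/2
final tree: ((B:5,P:5):7/4,(J:9/4,(O:1/2,Q:1/2):7/4):9/2)
total length: 85/4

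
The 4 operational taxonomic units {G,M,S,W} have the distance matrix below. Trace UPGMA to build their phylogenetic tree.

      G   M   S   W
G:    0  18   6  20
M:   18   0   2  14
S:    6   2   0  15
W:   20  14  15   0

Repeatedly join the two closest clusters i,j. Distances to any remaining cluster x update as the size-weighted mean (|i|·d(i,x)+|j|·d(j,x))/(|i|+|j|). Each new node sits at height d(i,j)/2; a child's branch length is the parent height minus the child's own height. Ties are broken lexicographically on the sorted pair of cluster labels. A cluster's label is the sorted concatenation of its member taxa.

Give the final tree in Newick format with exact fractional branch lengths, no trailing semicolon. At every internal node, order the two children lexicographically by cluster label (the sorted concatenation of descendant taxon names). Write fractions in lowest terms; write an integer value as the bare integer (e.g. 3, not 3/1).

1. join M+S (d=2) ⇒ MS; edges |M|=1, |S|=1
  updated: d(G,MS)=12, d(MS,W)=29/2
2. join G+MS (d=12) ⇒ GMS; edges |G|=6, |MS|=5
  updated: d(GMS,W)=49/3
3. join GMS+W (d=49/3) ⇒ GMSW; edges |GMS|=13/6, |W|=49/6
final tree: ((G:6,(M:1,S:1):5):13/6,W:49/6)
total length: 70/3

((G:6,(M:1,S:1):5):13/6,W:49/6)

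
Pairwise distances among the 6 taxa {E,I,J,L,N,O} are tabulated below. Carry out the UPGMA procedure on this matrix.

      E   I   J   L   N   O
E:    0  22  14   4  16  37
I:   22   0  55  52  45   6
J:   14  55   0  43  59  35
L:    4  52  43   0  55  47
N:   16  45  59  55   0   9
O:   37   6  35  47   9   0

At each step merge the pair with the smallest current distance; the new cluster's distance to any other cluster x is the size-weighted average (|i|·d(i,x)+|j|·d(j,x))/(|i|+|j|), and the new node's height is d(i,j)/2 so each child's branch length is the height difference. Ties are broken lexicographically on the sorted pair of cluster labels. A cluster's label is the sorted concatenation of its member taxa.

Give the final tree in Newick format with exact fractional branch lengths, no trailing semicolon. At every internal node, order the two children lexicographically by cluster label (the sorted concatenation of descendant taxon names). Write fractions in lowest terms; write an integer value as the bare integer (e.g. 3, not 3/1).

1. join E+L (d=4) ⇒ EL; edges |E|=2, |L|=2
  updated: d(EL,I)=37, d(EL,J)=57/2, d(EL,N)=71/2, d(EL,O)=42
2. join I+O (d=6) ⇒ IO; edges |I|=3, |O|=3
  updated: d(EL,IO)=79/2, d(IO,J)=45, d(IO,N)=27
3. join IO+N (d=27) ⇒ INO; edges |IO|=21/2, |N|=27/2
  updated: d(EL,INO)=229/6, d(INO,J)=149/3
4. join EL+J (d=57/2) ⇒ EJL; edges |EL|=49/4, |J|=57/4
  updated: d(EJL,INO)=42
5. join EJL+INO (d=42) ⇒ EIJLNO; edges |EJL|=27/4, |INO|=15/2
final tree: (((E:2,L:2):49/4,J:57/4):27/4,((I:3,O:3):21/2,N:27/2):15/2)
total length: 299/4

(((E:2,L:2):49/4,J:57/4):27/4,((I:3,O:3):21/2,N:27/2):15/2)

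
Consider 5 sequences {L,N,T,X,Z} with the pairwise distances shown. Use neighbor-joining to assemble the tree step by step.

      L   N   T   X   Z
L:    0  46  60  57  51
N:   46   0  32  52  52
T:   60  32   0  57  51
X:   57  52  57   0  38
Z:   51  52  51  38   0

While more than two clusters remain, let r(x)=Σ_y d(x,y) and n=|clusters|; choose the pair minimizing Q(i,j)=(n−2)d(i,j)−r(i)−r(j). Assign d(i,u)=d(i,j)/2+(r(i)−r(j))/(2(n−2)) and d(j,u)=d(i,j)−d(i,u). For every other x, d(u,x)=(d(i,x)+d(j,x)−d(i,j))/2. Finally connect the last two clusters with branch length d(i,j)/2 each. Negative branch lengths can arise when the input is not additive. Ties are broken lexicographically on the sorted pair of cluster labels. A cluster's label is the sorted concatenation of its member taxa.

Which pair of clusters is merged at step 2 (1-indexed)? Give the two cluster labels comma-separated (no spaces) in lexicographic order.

L,NT

iteration 1: select N,T (d=32, Q=-286); attach at lengths (13, 19); label the merged cluster NT
  updated: d(L,NT)=37, d(NT,X)=77/2, d(NT,Z)=71/2
iteration 2: select L,NT (d=37, Q=-182); attach at lengths (27, 10); label the merged cluster LNT
  updated: d(LNT,X)=117/4, d(LNT,Z)=99/4
iteration 3: select LNT,X (d=117/4, Q=-92); attach at lengths (8, 85/4); label the merged cluster LNTX
  updated: d(LNTX,Z)=67/4
iteration 4: select LNTX,Z (d=67/4); attach at lengths (67/8, 67/8); label the merged cluster LNTXZ
final tree: (((L:27,(N:13,T:19):10):8,X:85/4):67/8,Z:67/8)
total length: 115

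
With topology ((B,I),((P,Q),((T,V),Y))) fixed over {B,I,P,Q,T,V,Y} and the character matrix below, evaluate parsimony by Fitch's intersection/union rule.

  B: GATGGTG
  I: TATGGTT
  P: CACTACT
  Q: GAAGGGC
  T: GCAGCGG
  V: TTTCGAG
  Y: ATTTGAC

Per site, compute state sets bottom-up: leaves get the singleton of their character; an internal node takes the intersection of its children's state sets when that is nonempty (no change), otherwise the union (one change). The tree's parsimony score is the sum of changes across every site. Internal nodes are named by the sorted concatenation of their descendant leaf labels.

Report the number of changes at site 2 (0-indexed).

3

BI@0: {G} ∪ {T} = {G,T} (union, +1)
PQ@0: {C} ∪ {G} = {C,G} (union, +1)
TV@0: {G} ∪ {T} = {G,T} (union, +1)
TVY@0: {G,T} ∪ {A} = {A,G,T} (union, +1)
PQTVY@0: {C,G} ∩ {A,G,T} = {G} (intersection, +0)
BIPQTVY@0: {G,T} ∩ {G} = {G} (intersection, +0)
BI@1: {A} ∩ {A} = {A} (intersection, +0)
PQ@1: {A} ∩ {A} = {A} (intersection, +0)
TV@1: {C} ∪ {T} = {C,T} (union, +1)
TVY@1: {C,T} ∩ {T} = {T} (intersection, +0)
PQTVY@1: {A} ∪ {T} = {A,T} (union, +1)
BIPQTVY@1: {A} ∩ {A,T} = {A} (intersection, +0)
BI@2: {T} ∩ {T} = {T} (intersection, +0)
PQ@2: {C} ∪ {A} = {A,C} (union, +1)
TV@2: {A} ∪ {T} = {A,T} (union, +1)
TVY@2: {A,T} ∩ {T} = {T} (intersection, +0)
PQTVY@2: {A,C} ∪ {T} = {A,C,T} (union, +1)
BIPQTVY@2: {T} ∩ {A,C,T} = {T} (intersection, +0)
BI@3: {G} ∩ {G} = {G} (intersection, +0)
PQ@3: {T} ∪ {G} = {G,T} (union, +1)
TV@3: {G} ∪ {C} = {C,G} (union, +1)
TVY@3: {C,G} ∪ {T} = {C,G,T} (union, +1)
PQTVY@3: {G,T} ∩ {C,G,T} = {G,T} (intersection, +0)
BIPQTVY@3: {G} ∩ {G,T} = {G} (intersection, +0)
BI@4: {G} ∩ {G} = {G} (intersection, +0)
PQ@4: {A} ∪ {G} = {A,G} (union, +1)
TV@4: {C} ∪ {G} = {C,G} (union, +1)
TVY@4: {C,G} ∩ {G} = {G} (intersection, +0)
PQTVY@4: {A,G} ∩ {G} = {G} (intersection, +0)
BIPQTVY@4: {G} ∩ {G} = {G} (intersection, +0)
BI@5: {T} ∩ {T} = {T} (intersection, +0)
PQ@5: {C} ∪ {G} = {C,G} (union, +1)
TV@5: {G} ∪ {A} = {A,G} (union, +1)
TVY@5: {A,G} ∩ {A} = {A} (intersection, +0)
PQTVY@5: {C,G} ∪ {A} = {A,C,G} (union, +1)
BIPQTVY@5: {T} ∪ {A,C,G} = {A,C,G,T} (union, +1)
BI@6: {G} ∪ {T} = {G,T} (union, +1)
PQ@6: {T} ∪ {C} = {C,T} (union, +1)
TV@6: {G} ∩ {G} = {G} (intersection, +0)
TVY@6: {G} ∪ {C} = {C,G} (union, +1)
PQTVY@6: {C,T} ∩ {C,G} = {C} (intersection, +0)
BIPQTVY@6: {G,T} ∪ {C} = {C,G,T} (union, +1)
per-site changes: [4, 2, 3, 3, 2, 4, 4]; total = 22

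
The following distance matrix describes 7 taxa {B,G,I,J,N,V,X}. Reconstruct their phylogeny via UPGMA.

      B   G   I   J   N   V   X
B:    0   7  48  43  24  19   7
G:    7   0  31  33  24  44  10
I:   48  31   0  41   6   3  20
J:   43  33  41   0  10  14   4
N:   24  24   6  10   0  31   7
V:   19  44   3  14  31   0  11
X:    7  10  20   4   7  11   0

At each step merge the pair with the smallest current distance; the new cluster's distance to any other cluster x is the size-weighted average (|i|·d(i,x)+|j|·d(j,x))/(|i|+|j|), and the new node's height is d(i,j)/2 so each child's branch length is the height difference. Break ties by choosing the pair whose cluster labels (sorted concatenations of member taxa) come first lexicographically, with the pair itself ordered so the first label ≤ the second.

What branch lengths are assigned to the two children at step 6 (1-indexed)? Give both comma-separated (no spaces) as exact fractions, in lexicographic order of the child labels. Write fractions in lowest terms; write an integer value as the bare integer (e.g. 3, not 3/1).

213/20,39/10

step 1: merge (I,V) at d=3; branch lengths I→3/2, V→3/2; new cluster IV
  updated: d(B,IV)=67/2, d(G,IV)=75/2, d(IV,J)=55/2, d(IV,N)=37/2, d(IV,X)=31/2
step 2: merge (J,X) at d=4; branch lengths J→2, X→2; new cluster JX
  updated: d(B,JX)=25, d(G,JX)=43/2, d(IV,JX)=43/2, d(JX,N)=17/2
step 3: merge (B,G) at d=7; branch lengths B→7/2, G→7/2; new cluster BG
  updated: d(BG,IV)=71/2, d(BG,JX)=93/4, d(BG,N)=24
step 4: merge (JX,N) at d=17/2; branch lengths JX→9/4, N→17/4; new cluster JNX
  updated: d(BG,JNX)=47/2, d(IV,JNX)=41/2
step 5: merge (IV,JNX) at d=41/2; branch lengths IV→35/4, JNX→6; new cluster IJNVX
  updated: d(BG,IJNVX)=283/10
step 6: merge (BG,IJNVX) at d=283/10; branch lengths BG→213/20, IJNVX→39/10; new cluster BGIJNVX
final tree: ((B:7/2,G:7/2):213/20,((I:3/2,V:3/2):35/4,((J:2,X:2):9/4,N:17/4):6):39/10)
total length: 249/5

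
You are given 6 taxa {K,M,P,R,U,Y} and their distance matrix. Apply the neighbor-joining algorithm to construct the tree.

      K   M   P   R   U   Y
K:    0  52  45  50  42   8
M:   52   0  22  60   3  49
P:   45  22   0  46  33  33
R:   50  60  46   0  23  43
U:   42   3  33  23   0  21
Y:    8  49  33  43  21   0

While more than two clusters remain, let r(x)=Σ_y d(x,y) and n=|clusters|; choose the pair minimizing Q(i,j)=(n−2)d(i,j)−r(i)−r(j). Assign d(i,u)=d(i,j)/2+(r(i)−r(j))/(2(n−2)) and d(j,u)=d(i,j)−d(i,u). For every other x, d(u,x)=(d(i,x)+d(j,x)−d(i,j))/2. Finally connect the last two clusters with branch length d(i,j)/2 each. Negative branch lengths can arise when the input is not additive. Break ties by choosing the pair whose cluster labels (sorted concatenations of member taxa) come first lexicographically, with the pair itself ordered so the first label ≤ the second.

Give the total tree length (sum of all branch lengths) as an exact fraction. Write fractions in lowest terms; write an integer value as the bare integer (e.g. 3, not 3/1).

step 1: merge (K,Y) at d=8, Q=-319; branch lengths K→75/8, Y→-11/8; new cluster KY
  updated: d(KY,M)=93/2, d(KY,P)=35, d(KY,R)=85/2, d(KY,U)=55/2
step 2: merge (M,U) at d=3, Q=-209; branch lengths M→9, U→-6; new cluster MU
  updated: d(KY,MU)=71/2, d(MU,P)=26, d(MU,R)=40
step 3: merge (KY,R) at d=85/2, Q=-313/2; branch lengths KY→139/8, R→201/8; new cluster KRY
  updated: d(KRY,MU)=33/2, d(KRY,P)=77/4
step 4: merge (KRY,MU) at d=33/2, Q=-247/4; branch lengths KRY→39/8, MU→93/8; new cluster KMRUY
  updated: d(KMRUY,P)=115/8
step 5: merge (KMRUY,P) at d=115/8; branch lengths KMRUY→115/16, P→115/16; new cluster KMPRUY
final tree: ((((K:75/8,Y:-11/8):139/8,R:201/8):39/8,(M:9,U:-6):93/8):115/16,P:115/16)
total length: 675/8

675/8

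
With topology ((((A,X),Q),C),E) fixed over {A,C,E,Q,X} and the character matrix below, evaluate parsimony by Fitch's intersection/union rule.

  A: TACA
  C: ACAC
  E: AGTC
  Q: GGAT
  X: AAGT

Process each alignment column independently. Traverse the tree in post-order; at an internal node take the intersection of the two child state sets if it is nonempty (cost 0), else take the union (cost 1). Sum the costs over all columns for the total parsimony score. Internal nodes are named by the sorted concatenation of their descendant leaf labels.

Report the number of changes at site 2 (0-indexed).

[col 0] AX: children A:{T}, X:{A} ∪→ {A,T}; cost 1
[col 0] AQX: children AX:{A,T}, Q:{G} ∪→ {A,G,T}; cost 1
[col 0] ACQX: children AQX:{A,G,T}, C:{A} ∩→ {A}; cost 0
[col 0] ACEQX: children ACQX:{A}, E:{A} ∩→ {A}; cost 0
[col 1] AX: children A:{A}, X:{A} ∩→ {A}; cost 0
[col 1] AQX: children AX:{A}, Q:{G} ∪→ {A,G}; cost 1
[col 1] ACQX: children AQX:{A,G}, C:{C} ∪→ {A,C,G}; cost 1
[col 1] ACEQX: children ACQX:{A,C,G}, E:{G} ∩→ {G}; cost 0
[col 2] AX: children A:{C}, X:{G} ∪→ {C,G}; cost 1
[col 2] AQX: children AX:{C,G}, Q:{A} ∪→ {A,C,G}; cost 1
[col 2] ACQX: children AQX:{A,C,G}, C:{A} ∩→ {A}; cost 0
[col 2] ACEQX: children ACQX:{A}, E:{T} ∪→ {A,T}; cost 1
[col 3] AX: children A:{A}, X:{T} ∪→ {A,T}; cost 1
[col 3] AQX: children AX:{A,T}, Q:{T} ∩→ {T}; cost 0
[col 3] ACQX: children AQX:{T}, C:{C} ∪→ {C,T}; cost 1
[col 3] ACEQX: children ACQX:{C,T}, E:{C} ∩→ {C}; cost 0
per-site changes: [2, 2, 3, 2]; total = 9

3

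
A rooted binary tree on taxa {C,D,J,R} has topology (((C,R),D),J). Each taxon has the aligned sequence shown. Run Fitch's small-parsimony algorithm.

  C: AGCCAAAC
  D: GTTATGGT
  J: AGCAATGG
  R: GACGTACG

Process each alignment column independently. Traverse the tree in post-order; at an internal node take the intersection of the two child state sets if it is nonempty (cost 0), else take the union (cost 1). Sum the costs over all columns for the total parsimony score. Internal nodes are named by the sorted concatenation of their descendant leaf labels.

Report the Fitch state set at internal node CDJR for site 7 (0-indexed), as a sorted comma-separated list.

[col 0] CR: children C:{A}, R:{G} ∪→ {A,G}; cost 1
[col 0] CDR: children CR:{A,G}, D:{G} ∩→ {G}; cost 0
[col 0] CDJR: children CDR:{G}, J:{A} ∪→ {A,G}; cost 1
[col 1] CR: children C:{G}, R:{A} ∪→ {A,G}; cost 1
[col 1] CDR: children CR:{A,G}, D:{T} ∪→ {A,G,T}; cost 1
[col 1] CDJR: children CDR:{A,G,T}, J:{G} ∩→ {G}; cost 0
[col 2] CR: children C:{C}, R:{C} ∩→ {C}; cost 0
[col 2] CDR: children CR:{C}, D:{T} ∪→ {C,T}; cost 1
[col 2] CDJR: children CDR:{C,T}, J:{C} ∩→ {C}; cost 0
[col 3] CR: children C:{C}, R:{G} ∪→ {C,G}; cost 1
[col 3] CDR: children CR:{C,G}, D:{A} ∪→ {A,C,G}; cost 1
[col 3] CDJR: children CDR:{A,C,G}, J:{A} ∩→ {A}; cost 0
[col 4] CR: children C:{A}, R:{T} ∪→ {A,T}; cost 1
[col 4] CDR: children CR:{A,T}, D:{T} ∩→ {T}; cost 0
[col 4] CDJR: children CDR:{T}, J:{A} ∪→ {A,T}; cost 1
[col 5] CR: children C:{A}, R:{A} ∩→ {A}; cost 0
[col 5] CDR: children CR:{A}, D:{G} ∪→ {A,G}; cost 1
[col 5] CDJR: children CDR:{A,G}, J:{T} ∪→ {A,G,T}; cost 1
[col 6] CR: children C:{A}, R:{C} ∪→ {A,C}; cost 1
[col 6] CDR: children CR:{A,C}, D:{G} ∪→ {A,C,G}; cost 1
[col 6] CDJR: children CDR:{A,C,G}, J:{G} ∩→ {G}; cost 0
[col 7] CR: children C:{C}, R:{G} ∪→ {C,G}; cost 1
[col 7] CDR: children CR:{C,G}, D:{T} ∪→ {C,G,T}; cost 1
[col 7] CDJR: children CDR:{C,G,T}, J:{G} ∩→ {G}; cost 0
per-site changes: [2, 2, 1, 2, 2, 2, 2, 2]; total = 15

G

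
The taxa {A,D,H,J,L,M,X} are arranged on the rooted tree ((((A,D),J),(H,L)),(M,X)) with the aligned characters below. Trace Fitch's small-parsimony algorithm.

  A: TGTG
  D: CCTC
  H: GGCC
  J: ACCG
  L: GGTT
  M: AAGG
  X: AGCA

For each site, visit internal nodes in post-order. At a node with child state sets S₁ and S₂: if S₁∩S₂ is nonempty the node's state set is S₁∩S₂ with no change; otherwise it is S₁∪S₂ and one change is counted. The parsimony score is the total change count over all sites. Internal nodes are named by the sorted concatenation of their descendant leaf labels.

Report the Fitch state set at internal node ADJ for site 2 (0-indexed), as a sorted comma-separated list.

C,T

site 0, node AD: A={T} ∪ D={C} → {C,T} (+1)
site 0, node ADJ: AD={C,T} ∪ J={A} → {A,C,T} (+1)
site 0, node HL: H={G} ∩ L={G} → {G} (+0)
site 0, node ADHJL: ADJ={A,C,T} ∪ HL={G} → {A,C,G,T} (+1)
site 0, node MX: M={A} ∩ X={A} → {A} (+0)
site 0, node ADHJLMX: ADHJL={A,C,G,T} ∩ MX={A} → {A} (+0)
site 1, node AD: A={G} ∪ D={C} → {C,G} (+1)
site 1, node ADJ: AD={C,G} ∩ J={C} → {C} (+0)
site 1, node HL: H={G} ∩ L={G} → {G} (+0)
site 1, node ADHJL: ADJ={C} ∪ HL={G} → {C,G} (+1)
site 1, node MX: M={A} ∪ X={G} → {A,G} (+1)
site 1, node ADHJLMX: ADHJL={C,G} ∩ MX={A,G} → {G} (+0)
site 2, node AD: A={T} ∩ D={T} → {T} (+0)
site 2, node ADJ: AD={T} ∪ J={C} → {C,T} (+1)
site 2, node HL: H={C} ∪ L={T} → {C,T} (+1)
site 2, node ADHJL: ADJ={C,T} ∩ HL={C,T} → {C,T} (+0)
site 2, node MX: M={G} ∪ X={C} → {C,G} (+1)
site 2, node ADHJLMX: ADHJL={C,T} ∩ MX={C,G} → {C} (+0)
site 3, node AD: A={G} ∪ D={C} → {C,G} (+1)
site 3, node ADJ: AD={C,G} ∩ J={G} → {G} (+0)
site 3, node HL: H={C} ∪ L={T} → {C,T} (+1)
site 3, node ADHJL: ADJ={G} ∪ HL={C,T} → {C,G,T} (+1)
site 3, node MX: M={G} ∪ X={A} → {A,G} (+1)
site 3, node ADHJLMX: ADHJL={C,G,T} ∩ MX={A,G} → {G} (+0)
per-site changes: [3, 3, 3, 4]; total = 13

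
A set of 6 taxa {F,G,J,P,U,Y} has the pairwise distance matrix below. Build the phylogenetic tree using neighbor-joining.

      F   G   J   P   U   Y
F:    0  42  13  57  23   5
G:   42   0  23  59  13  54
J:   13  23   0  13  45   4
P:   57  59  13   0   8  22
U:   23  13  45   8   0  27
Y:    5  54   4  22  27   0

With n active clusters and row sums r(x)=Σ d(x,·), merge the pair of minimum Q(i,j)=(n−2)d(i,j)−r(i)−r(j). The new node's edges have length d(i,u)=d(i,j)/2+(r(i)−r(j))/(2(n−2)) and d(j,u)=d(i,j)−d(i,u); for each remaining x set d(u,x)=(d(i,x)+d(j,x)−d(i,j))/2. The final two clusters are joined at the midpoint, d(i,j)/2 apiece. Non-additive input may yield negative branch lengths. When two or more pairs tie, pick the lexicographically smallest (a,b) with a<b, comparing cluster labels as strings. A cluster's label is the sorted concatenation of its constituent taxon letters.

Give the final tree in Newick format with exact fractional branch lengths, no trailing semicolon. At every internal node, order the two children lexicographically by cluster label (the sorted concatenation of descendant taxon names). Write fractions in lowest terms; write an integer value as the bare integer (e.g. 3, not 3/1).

(((F:65/8,Y:-25/8):9,((G:127/8,U:-23/8):51/4,P:57/4):39/4):-3/2,J:-3/2)

1. join G+U (d=13, Q=-255) ⇒ GU; edges |G|=127/8, |U|=-23/8
  updated: d(F,GU)=26, d(GU,J)=55/2, d(GU,P)=27, d(GU,Y)=34
2. join GU+P (d=27, Q=-305/2) ⇒ GPU; edges |GU|=51/4, |P|=57/4
  updated: d(F,GPU)=28, d(GPU,J)=27/4, d(GPU,Y)=29/2
3. join F+Y (d=5, Q=-119/2) ⇒ FY; edges |F|=65/8, |Y|=-25/8
  updated: d(FY,GPU)=75/4, d(FY,J)=6
4. join FY+GPU (d=75/4, Q=-63/2) ⇒ FGPUY; edges |FY|=9, |GPU|=39/4
  updated: d(FGPUY,J)=-3
5. join FGPUY+J (d=-3) ⇒ FGJPUY; edges |FGPUY|=-3/2, |J|=-3/2
final tree: (((F:65/8,Y:-25/8):9,((G:127/8,U:-23/8):51/4,P:57/4):39/4):-3/2,J:-3/2)
total length: 243/4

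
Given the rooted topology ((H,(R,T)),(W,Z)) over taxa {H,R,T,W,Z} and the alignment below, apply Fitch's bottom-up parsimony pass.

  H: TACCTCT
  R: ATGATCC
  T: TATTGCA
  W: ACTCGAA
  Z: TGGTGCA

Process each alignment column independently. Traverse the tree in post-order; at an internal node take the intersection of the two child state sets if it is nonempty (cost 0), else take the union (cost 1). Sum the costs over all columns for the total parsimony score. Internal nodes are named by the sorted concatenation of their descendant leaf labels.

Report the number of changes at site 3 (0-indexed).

site 0, node RT: R={A} ∪ T={T} → {A,T} (+1)
site 0, node HRT: H={T} ∩ RT={A,T} → {T} (+0)
site 0, node WZ: W={A} ∪ Z={T} → {A,T} (+1)
site 0, node HRTWZ: HRT={T} ∩ WZ={A,T} → {T} (+0)
site 1, node RT: R={T} ∪ T={A} → {A,T} (+1)
site 1, node HRT: H={A} ∩ RT={A,T} → {A} (+0)
site 1, node WZ: W={C} ∪ Z={G} → {C,G} (+1)
site 1, node HRTWZ: HRT={A} ∪ WZ={C,G} → {A,C,G} (+1)
site 2, node RT: R={G} ∪ T={T} → {G,T} (+1)
site 2, node HRT: H={C} ∪ RT={G,T} → {C,G,T} (+1)
site 2, node WZ: W={T} ∪ Z={G} → {G,T} (+1)
site 2, node HRTWZ: HRT={C,G,T} ∩ WZ={G,T} → {G,T} (+0)
site 3, node RT: R={A} ∪ T={T} → {A,T} (+1)
site 3, node HRT: H={C} ∪ RT={A,T} → {A,C,T} (+1)
site 3, node WZ: W={C} ∪ Z={T} → {C,T} (+1)
site 3, node HRTWZ: HRT={A,C,T} ∩ WZ={C,T} → {C,T} (+0)
site 4, node RT: R={T} ∪ T={G} → {G,T} (+1)
site 4, node HRT: H={T} ∩ RT={G,T} → {T} (+0)
site 4, node WZ: W={G} ∩ Z={G} → {G} (+0)
site 4, node HRTWZ: HRT={T} ∪ WZ={G} → {G,T} (+1)
site 5, node RT: R={C} ∩ T={C} → {C} (+0)
site 5, node HRT: H={C} ∩ RT={C} → {C} (+0)
site 5, node WZ: W={A} ∪ Z={C} → {A,C} (+1)
site 5, node HRTWZ: HRT={C} ∩ WZ={A,C} → {C} (+0)
site 6, node RT: R={C} ∪ T={A} → {A,C} (+1)
site 6, node HRT: H={T} ∪ RT={A,C} → {A,C,T} (+1)
site 6, node WZ: W={A} ∩ Z={A} → {A} (+0)
site 6, node HRTWZ: HRT={A,C,T} ∩ WZ={A} → {A} (+0)
per-site changes: [2, 3, 3, 3, 2, 1, 2]; total = 16

3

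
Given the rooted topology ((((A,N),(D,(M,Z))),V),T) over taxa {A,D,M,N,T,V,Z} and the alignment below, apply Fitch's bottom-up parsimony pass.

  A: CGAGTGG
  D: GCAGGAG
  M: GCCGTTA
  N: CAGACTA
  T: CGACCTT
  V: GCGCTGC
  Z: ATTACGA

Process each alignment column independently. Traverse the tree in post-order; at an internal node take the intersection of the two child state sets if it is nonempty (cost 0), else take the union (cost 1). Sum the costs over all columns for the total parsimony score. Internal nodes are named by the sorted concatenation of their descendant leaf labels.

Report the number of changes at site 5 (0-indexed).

[col 0] AN: children A:{C}, N:{C} ∩→ {C}; cost 0
[col 0] MZ: children M:{G}, Z:{A} ∪→ {A,G}; cost 1
[col 0] DMZ: children D:{G}, MZ:{A,G} ∩→ {G}; cost 0
[col 0] ADMNZ: children AN:{C}, DMZ:{G} ∪→ {C,G}; cost 1
[col 0] ADMNVZ: children ADMNZ:{C,G}, V:{G} ∩→ {G}; cost 0
[col 0] ADMNTVZ: children ADMNVZ:{G}, T:{C} ∪→ {C,G}; cost 1
[col 1] AN: children A:{G}, N:{A} ∪→ {A,G}; cost 1
[col 1] MZ: children M:{C}, Z:{T} ∪→ {C,T}; cost 1
[col 1] DMZ: children D:{C}, MZ:{C,T} ∩→ {C}; cost 0
[col 1] ADMNZ: children AN:{A,G}, DMZ:{C} ∪→ {A,C,G}; cost 1
[col 1] ADMNVZ: children ADMNZ:{A,C,G}, V:{C} ∩→ {C}; cost 0
[col 1] ADMNTVZ: children ADMNVZ:{C}, T:{G} ∪→ {C,G}; cost 1
[col 2] AN: children A:{A}, N:{G} ∪→ {A,G}; cost 1
[col 2] MZ: children M:{C}, Z:{T} ∪→ {C,T}; cost 1
[col 2] DMZ: children D:{A}, MZ:{C,T} ∪→ {A,C,T}; cost 1
[col 2] ADMNZ: children AN:{A,G}, DMZ:{A,C,T} ∩→ {A}; cost 0
[col 2] ADMNVZ: children ADMNZ:{A}, V:{G} ∪→ {A,G}; cost 1
[col 2] ADMNTVZ: children ADMNVZ:{A,G}, T:{A} ∩→ {A}; cost 0
[col 3] AN: children A:{G}, N:{A} ∪→ {A,G}; cost 1
[col 3] MZ: children M:{G}, Z:{A} ∪→ {A,G}; cost 1
[col 3] DMZ: children D:{G}, MZ:{A,G} ∩→ {G}; cost 0
[col 3] ADMNZ: children AN:{A,G}, DMZ:{G} ∩→ {G}; cost 0
[col 3] ADMNVZ: children ADMNZ:{G}, V:{C} ∪→ {C,G}; cost 1
[col 3] ADMNTVZ: children ADMNVZ:{C,G}, T:{C} ∩→ {C}; cost 0
[col 4] AN: children A:{T}, N:{C} ∪→ {C,T}; cost 1
[col 4] MZ: children M:{T}, Z:{C} ∪→ {C,T}; cost 1
[col 4] DMZ: children D:{G}, MZ:{C,T} ∪→ {C,G,T}; cost 1
[col 4] ADMNZ: children AN:{C,T}, DMZ:{C,G,T} ∩→ {C,T}; cost 0
[col 4] ADMNVZ: children ADMNZ:{C,T}, V:{T} ∩→ {T}; cost 0
[col 4] ADMNTVZ: children ADMNVZ:{T}, T:{C} ∪→ {C,T}; cost 1
[col 5] AN: children A:{G}, N:{T} ∪→ {G,T}; cost 1
[col 5] MZ: children M:{T}, Z:{G} ∪→ {G,T}; cost 1
[col 5] DMZ: children D:{A}, MZ:{G,T} ∪→ {A,G,T}; cost 1
[col 5] ADMNZ: children AN:{G,T}, DMZ:{A,G,T} ∩→ {G,T}; cost 0
[col 5] ADMNVZ: children ADMNZ:{G,T}, V:{G} ∩→ {G}; cost 0
[col 5] ADMNTVZ: children ADMNVZ:{G}, T:{T} ∪→ {G,T}; cost 1
[col 6] AN: children A:{G}, N:{A} ∪→ {A,G}; cost 1
[col 6] MZ: children M:{A}, Z:{A} ∩→ {A}; cost 0
[col 6] DMZ: children D:{G}, MZ:{A} ∪→ {A,G}; cost 1
[col 6] ADMNZ: children AN:{A,G}, DMZ:{A,G} ∩→ {A,G}; cost 0
[col 6] ADMNVZ: children ADMNZ:{A,G}, V:{C} ∪→ {A,C,G}; cost 1
[col 6] ADMNTVZ: children ADMNVZ:{A,C,G}, T:{T} ∪→ {A,C,G,T}; cost 1
per-site changes: [3, 4, 4, 3, 4, 4, 4]; total = 26

4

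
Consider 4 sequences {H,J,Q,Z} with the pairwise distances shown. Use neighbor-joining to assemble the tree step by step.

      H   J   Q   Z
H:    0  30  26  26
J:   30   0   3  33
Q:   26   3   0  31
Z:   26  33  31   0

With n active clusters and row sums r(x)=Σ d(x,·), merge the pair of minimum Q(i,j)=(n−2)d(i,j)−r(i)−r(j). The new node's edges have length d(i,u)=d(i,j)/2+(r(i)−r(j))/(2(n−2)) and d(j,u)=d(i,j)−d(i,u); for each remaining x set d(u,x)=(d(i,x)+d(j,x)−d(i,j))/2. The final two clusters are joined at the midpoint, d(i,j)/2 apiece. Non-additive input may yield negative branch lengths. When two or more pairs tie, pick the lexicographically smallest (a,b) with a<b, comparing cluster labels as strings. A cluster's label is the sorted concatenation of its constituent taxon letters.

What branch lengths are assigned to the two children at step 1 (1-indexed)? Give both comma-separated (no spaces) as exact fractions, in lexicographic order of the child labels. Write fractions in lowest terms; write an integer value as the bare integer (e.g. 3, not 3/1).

11,15

1. join H+Z (d=26, Q=-120) ⇒ HZ; edges |H|=11, |Z|=15
  updated: d(HZ,J)=37/2, d(HZ,Q)=31/2
2. join HZ+J (d=37/2, Q=-37) ⇒ HJZ; edges |HZ|=31/2, |J|=3
  updated: d(HJZ,Q)=0
3. join HJZ+Q (d=0) ⇒ HJQZ; edges |HJZ|=0, |Q|=0
final tree: (((H:11,Z:15):31/2,J:3):0,Q:0)
total length: 89/2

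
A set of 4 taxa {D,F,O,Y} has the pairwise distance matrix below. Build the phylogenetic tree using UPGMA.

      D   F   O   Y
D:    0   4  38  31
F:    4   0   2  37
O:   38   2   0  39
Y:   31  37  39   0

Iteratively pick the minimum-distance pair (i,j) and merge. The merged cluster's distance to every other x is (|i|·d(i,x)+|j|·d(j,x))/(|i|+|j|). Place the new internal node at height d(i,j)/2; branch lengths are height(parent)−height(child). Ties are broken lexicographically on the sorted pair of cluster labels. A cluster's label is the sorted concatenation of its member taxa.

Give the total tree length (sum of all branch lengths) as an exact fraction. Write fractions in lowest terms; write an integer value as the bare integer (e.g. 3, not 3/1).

283/6

step 1: merge (F,O) at d=2; branch lengths F→1, O→1; new cluster FO
  updated: d(D,FO)=21, d(FO,Y)=38
step 2: merge (D,FO) at d=21; branch lengths D→21/2, FO→19/2; new cluster DFO
  updated: d(DFO,Y)=107/3
step 3: merge (DFO,Y) at d=107/3; branch lengths DFO→22/3, Y→107/6; new cluster DFOY
final tree: ((D:21/2,(F:1,O:1):19/2):22/3,Y:107/6)
total length: 283/6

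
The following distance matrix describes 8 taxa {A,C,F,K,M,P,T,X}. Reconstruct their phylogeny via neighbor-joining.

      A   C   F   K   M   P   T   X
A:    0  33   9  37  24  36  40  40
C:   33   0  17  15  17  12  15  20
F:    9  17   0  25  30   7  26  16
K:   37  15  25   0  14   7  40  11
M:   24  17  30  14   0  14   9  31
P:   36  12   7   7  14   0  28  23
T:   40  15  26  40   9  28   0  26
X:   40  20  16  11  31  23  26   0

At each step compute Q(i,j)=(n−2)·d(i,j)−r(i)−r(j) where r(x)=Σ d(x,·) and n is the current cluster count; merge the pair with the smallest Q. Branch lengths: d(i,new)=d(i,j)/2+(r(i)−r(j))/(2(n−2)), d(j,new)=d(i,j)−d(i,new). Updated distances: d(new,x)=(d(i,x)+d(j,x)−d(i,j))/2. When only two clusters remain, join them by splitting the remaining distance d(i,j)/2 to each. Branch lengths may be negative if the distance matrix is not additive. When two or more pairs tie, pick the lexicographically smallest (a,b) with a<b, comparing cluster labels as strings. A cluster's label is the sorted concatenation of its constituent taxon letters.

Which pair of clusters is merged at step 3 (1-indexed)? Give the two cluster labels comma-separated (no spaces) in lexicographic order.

K,X

step 1: merge (A,F) at d=9, Q=-295; branch lengths A→143/12, F→-35/12; new cluster AF
  updated: d(AF,C)=41/2, d(AF,K)=53/2, d(AF,M)=45/2, d(AF,P)=17, d(AF,T)=57/2, d(AF,X)=47/2
step 2: merge (M,T) at d=9, Q=-209; branch lengths M→3/5, T→42/5; new cluster MT
  updated: d(AF,MT)=21, d(C,MT)=23/2, d(K,MT)=45/2, d(MT,P)=33/2, d(MT,X)=24
step 3: merge (K,X) at d=11, Q=-279/2; branch lengths K→49/16, X→127/16; new cluster KX
  updated: d(AF,KX)=39/2, d(C,KX)=12, d(KX,MT)=71/4, d(KX,P)=19/2
step 4: merge (C,MT) at d=23/2, Q=-353/4; branch lengths C→95/24, MT→181/24; new cluster CMT
  updated: d(AF,CMT)=15, d(CMT,KX)=73/8, d(CMT,P)=17/2
step 5: merge (AF,CMT) at d=15, Q=-433/8; branch lengths AF→391/32, CMT→89/32; new cluster ACFMT
  updated: d(ACFMT,KX)=109/16, d(ACFMT,P)=21/4
step 6: merge (ACFMT,KX) at d=109/16, Q=-345/16; branch lengths ACFMT→41/32, KX→177/32; new cluster ACFKMTX
  updated: d(ACFKMTX,P)=127/32
step 7: merge (ACFKMTX,P) at d=127/32; branch lengths ACFKMTX→127/64, P→127/64; new cluster ACFKMPTX
final tree: ((((A:143/12,F:-35/12):391/32,(C:95/24,(M:3/5,T:42/5):181/24):89/32):41/32,(K:49/16,X:127/16):177/32):127/64,P:127/64)
total length: 2121/32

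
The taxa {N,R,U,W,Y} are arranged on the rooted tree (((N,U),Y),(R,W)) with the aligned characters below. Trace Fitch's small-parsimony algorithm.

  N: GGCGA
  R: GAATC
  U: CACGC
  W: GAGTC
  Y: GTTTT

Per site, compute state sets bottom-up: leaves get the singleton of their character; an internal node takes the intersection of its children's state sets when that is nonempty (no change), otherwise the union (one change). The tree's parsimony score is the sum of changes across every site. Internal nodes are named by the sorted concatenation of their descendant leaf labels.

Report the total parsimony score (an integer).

[col 0] NU: children N:{G}, U:{C} ∪→ {C,G}; cost 1
[col 0] NUY: children NU:{C,G}, Y:{G} ∩→ {G}; cost 0
[col 0] RW: children R:{G}, W:{G} ∩→ {G}; cost 0
[col 0] NRUWY: children NUY:{G}, RW:{G} ∩→ {G}; cost 0
[col 1] NU: children N:{G}, U:{A} ∪→ {A,G}; cost 1
[col 1] NUY: children NU:{A,G}, Y:{T} ∪→ {A,G,T}; cost 1
[col 1] RW: children R:{A}, W:{A} ∩→ {A}; cost 0
[col 1] NRUWY: children NUY:{A,G,T}, RW:{A} ∩→ {A}; cost 0
[col 2] NU: children N:{C}, U:{C} ∩→ {C}; cost 0
[col 2] NUY: children NU:{C}, Y:{T} ∪→ {C,T}; cost 1
[col 2] RW: children R:{A}, W:{G} ∪→ {A,G}; cost 1
[col 2] NRUWY: children NUY:{C,T}, RW:{A,G} ∪→ {A,C,G,T}; cost 1
[col 3] NU: children N:{G}, U:{G} ∩→ {G}; cost 0
[col 3] NUY: children NU:{G}, Y:{T} ∪→ {G,T}; cost 1
[col 3] RW: children R:{T}, W:{T} ∩→ {T}; cost 0
[col 3] NRUWY: children NUY:{G,T}, RW:{T} ∩→ {T}; cost 0
[col 4] NU: children N:{A}, U:{C} ∪→ {A,C}; cost 1
[col 4] NUY: children NU:{A,C}, Y:{T} ∪→ {A,C,T}; cost 1
[col 4] RW: children R:{C}, W:{C} ∩→ {C}; cost 0
[col 4] NRUWY: children NUY:{A,C,T}, RW:{C} ∩→ {C}; cost 0
per-site changes: [1, 2, 3, 1, 2]; total = 9

9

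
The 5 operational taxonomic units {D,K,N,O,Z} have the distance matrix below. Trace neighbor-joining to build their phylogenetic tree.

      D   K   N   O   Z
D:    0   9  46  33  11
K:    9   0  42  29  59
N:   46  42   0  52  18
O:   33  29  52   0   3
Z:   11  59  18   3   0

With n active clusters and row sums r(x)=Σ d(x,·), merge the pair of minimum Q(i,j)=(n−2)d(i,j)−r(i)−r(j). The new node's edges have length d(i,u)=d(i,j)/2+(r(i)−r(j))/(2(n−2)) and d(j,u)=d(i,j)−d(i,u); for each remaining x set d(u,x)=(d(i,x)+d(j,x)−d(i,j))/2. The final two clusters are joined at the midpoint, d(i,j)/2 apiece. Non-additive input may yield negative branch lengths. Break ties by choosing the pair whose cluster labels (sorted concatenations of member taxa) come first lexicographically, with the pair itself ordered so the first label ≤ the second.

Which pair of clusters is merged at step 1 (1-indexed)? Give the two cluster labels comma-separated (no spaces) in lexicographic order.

1. join D+K (d=9, Q=-211) ⇒ DK; edges |D|=-13/6, |K|=67/6
  updated: d(DK,N)=79/2, d(DK,O)=53/2, d(DK,Z)=61/2
2. join DK+N (d=79/2, Q=-127) ⇒ DKN; edges |DK|=33/2, |N|=23
  updated: d(DKN,O)=39/2, d(DKN,Z)=9/2
3. join DKN+O (d=39/2, Q=-27) ⇒ DKNO; edges |DKN|=21/2, |O|=9
  updated: d(DKNO,Z)=-6
4. join DKNO+Z (d=-6) ⇒ DKNOZ; edges |DKNO|=-3, |Z|=-3
final tree: ((((D:-13/6,K:67/6):33/2,N:23):21/2,O:9):-3,Z:-3)
total length: 62

D,K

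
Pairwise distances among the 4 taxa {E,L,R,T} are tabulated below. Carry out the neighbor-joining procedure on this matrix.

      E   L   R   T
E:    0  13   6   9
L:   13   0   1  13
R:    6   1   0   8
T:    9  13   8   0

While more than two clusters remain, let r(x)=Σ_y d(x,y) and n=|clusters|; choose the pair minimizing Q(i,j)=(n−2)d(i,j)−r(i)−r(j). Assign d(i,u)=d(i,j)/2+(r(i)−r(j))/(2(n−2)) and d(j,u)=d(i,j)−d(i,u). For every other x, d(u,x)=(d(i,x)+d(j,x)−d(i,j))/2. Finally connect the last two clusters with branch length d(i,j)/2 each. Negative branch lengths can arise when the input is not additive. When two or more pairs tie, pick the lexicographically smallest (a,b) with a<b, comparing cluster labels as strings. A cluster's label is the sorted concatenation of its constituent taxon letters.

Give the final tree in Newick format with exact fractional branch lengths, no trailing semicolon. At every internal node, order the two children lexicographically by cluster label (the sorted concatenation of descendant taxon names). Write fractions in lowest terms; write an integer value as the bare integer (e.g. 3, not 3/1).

step 1: merge (E,T) at d=9, Q=-40; branch lengths E→4, T→5; new cluster ET
  updated: d(ET,L)=17/2, d(ET,R)=5/2
step 2: merge (ET,L) at d=17/2, Q=-12; branch lengths ET→5, L→7/2; new cluster ELT
  updated: d(ELT,R)=-5/2
step 3: merge (ELT,R) at d=-5/2; branch lengths ELT→-5/4, R→-5/4; new cluster ELRT
final tree: (((E:4,T:5):5,L:7/2):-5/4,R:-5/4)
total length: 15

(((E:4,T:5):5,L:7/2):-5/4,R:-5/4)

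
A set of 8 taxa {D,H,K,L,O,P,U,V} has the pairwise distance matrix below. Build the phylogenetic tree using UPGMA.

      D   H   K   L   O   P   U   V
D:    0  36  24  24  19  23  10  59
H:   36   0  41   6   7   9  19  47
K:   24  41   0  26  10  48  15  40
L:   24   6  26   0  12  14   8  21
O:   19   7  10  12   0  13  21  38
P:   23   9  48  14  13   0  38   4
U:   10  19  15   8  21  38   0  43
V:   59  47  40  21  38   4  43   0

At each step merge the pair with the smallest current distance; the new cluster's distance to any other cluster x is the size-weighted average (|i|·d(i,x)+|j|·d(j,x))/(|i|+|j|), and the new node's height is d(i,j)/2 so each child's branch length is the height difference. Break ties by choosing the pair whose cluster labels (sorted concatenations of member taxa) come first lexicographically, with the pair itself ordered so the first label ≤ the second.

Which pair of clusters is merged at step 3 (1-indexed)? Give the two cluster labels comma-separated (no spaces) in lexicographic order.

1. join P+V (d=4) ⇒ PV; edges |P|=2, |V|=2
  updated: d(D,PV)=41, d(H,PV)=28, d(K,PV)=44, d(L,PV)=35/2, d(O,PV)=51/2, d(PV,U)=81/2
2. join H+L (d=6) ⇒ HL; edges |H|=3, |L|=3
  updated: d(D,HL)=30, d(HL,K)=67/2, d(HL,O)=19/2, d(HL,PV)=91/4, d(HL,U)=27/2
3. join HL+O (d=19/2) ⇒ HLO; edges |HL|=7/4, |O|=19/4
  updated: d(D,HLO)=79/3, d(HLO,K)=77/3, d(HLO,PV)=71/3, d(HLO,U)=16
4. join D+U (d=10) ⇒ DU; edges |D|=5, |U|=5
  updated: d(DU,HLO)=127/6, d(DU,K)=39/2, d(DU,PV)=163/4
5. join DU+K (d=39/2) ⇒ DKU; edges |DU|=19/4, |K|=39/4
  updated: d(DKU,HLO)=68/3, d(DKU,PV)=251/6
6. join DKU+HLO (d=68/3) ⇒ DHKLOU; edges |DKU|=19/12, |HLO|=79/12
  updated: d(DHKLOU,PV)=131/4
7. join DHKLOU+PV (d=131/4) ⇒ DHKLOPUV; edges |DHKLOU|=121/24, |PV|=115/8
final tree: ((((D:5,U:5):19/4,K:39/4):19/12,((H:3,L:3):7/4,O:19/4):79/12):121/24,(P:2,V:2):115/8)
total length: 823/12

HL,O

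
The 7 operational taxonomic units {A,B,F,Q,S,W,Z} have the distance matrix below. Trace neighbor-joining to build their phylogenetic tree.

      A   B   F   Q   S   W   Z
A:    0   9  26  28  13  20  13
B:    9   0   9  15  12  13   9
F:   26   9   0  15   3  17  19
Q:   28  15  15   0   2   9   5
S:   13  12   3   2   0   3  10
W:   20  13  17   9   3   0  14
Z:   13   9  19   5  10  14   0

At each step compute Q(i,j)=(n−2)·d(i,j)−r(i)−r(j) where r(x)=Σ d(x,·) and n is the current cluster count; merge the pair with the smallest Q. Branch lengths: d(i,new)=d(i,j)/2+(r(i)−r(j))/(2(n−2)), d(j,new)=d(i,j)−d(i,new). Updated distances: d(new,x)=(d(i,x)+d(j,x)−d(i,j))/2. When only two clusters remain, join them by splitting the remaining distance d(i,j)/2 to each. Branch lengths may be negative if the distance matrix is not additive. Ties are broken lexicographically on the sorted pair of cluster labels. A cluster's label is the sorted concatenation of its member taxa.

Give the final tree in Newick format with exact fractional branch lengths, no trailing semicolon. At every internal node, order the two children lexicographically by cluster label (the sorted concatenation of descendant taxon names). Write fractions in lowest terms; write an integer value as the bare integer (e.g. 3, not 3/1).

step 1: merge (A,B) at d=9, Q=-131; branch lengths A→87/10, B→3/10; new cluster AB
  updated: d(AB,F)=13, d(AB,Q)=17, d(AB,S)=8, d(AB,W)=12, d(AB,Z)=13/2
step 2: merge (AB,Z) at d=13/2, Q=-85; branch lengths AB→7/2, Z→3; new cluster ABZ
  updated: d(ABZ,F)=51/4, d(ABZ,Q)=31/4, d(ABZ,S)=23/4, d(ABZ,W)=39/4
step 3: merge (F,S) at d=3, Q=-105/2; branch lengths F→43/6, S→-25/6; new cluster FS
  updated: d(ABZ,FS)=31/4, d(FS,Q)=7, d(FS,W)=17/2
step 4: merge (ABZ,Q) at d=31/4, Q=-67/2; branch lengths ABZ→17/4, Q→7/2; new cluster ABQZ
  updated: d(ABQZ,FS)=7/2, d(ABQZ,W)=11/2
step 5: merge (ABQZ,FS) at d=7/2, Q=-35/2; branch lengths ABQZ→1/4, FS→13/4; new cluster ABFQSZ
  updated: d(ABFQSZ,W)=21/4
step 6: merge (ABFQSZ,W) at d=21/4; branch lengths ABFQSZ→21/8, W→21/8; new cluster ABFQSWZ
final tree: (((((A:87/10,B:3/10):7/2,Z:3):17/4,Q:7/2):1/4,(F:43/6,S:-25/6):13/4):21/8,W:21/8)
total length: 35

(((((A:87/10,B:3/10):7/2,Z:3):17/4,Q:7/2):1/4,(F:43/6,S:-25/6):13/4):21/8,W:21/8)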